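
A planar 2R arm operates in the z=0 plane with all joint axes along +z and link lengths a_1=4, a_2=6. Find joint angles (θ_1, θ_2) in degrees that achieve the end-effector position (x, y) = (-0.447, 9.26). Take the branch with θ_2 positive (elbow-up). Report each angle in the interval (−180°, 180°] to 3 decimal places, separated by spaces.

65.534 44.989

cos θ_2 = (85.9474−4²−6²)/(2·4·6) = 0.7072; θ_2 = 44.9894° (elbow-up)
β = atan2(9.2600,-0.4470) = 92.7636°; ψ = atan2(4.2419,8.2434) = 27.2292°
θ_1 = β − ψ = 65.5345°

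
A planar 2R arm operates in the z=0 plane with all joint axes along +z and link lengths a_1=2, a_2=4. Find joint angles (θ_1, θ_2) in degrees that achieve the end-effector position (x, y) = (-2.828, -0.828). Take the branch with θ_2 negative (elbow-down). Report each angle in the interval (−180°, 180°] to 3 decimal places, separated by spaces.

cos θ_2 = (8.6832−2²−4²)/(2·2·4) = -0.7073; θ_2 = -135.0158° (elbow-down)
β = atan2(-0.8280,-2.8280) = -163.6807°; ψ = atan2(-2.8276,-0.8292) = -106.3438°
θ_1 = β − ψ = -57.3369°

-57.337 -135.016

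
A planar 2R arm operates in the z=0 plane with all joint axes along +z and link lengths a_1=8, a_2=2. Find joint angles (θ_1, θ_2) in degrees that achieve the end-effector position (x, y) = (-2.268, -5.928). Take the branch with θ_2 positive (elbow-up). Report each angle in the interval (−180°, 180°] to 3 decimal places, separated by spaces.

cos θ_2 = (40.2850−8²−2²)/(2·8·2) = -0.8661; θ_2 = 150.0078° (elbow-up)
β = atan2(-5.9280,-2.2680) = -110.9364°; ψ = atan2(0.9998,6.2678) = 9.0628°
θ_1 = β − ψ = -119.9992°

-119.999 150.008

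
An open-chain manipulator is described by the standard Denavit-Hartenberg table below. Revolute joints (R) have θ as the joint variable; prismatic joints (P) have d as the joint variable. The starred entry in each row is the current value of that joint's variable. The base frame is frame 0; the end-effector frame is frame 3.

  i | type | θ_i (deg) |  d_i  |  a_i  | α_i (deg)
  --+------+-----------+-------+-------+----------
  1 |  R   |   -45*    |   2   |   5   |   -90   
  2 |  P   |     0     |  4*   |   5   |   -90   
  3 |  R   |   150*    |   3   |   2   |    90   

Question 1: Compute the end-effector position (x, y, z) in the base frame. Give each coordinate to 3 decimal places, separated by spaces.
after link 1: o_1 = (3.5355, -3.5355, 2.0000)
after link 2: o_2 = (9.8995, -4.2426, 2.0000)
after link 3: o_3 = (7.9676, -3.7250, -1.0000)

7.968 -3.725 -1.000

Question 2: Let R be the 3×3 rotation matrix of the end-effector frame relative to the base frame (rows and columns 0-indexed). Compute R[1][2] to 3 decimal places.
End-effector z-axis (col 2 of R) = (-0.2588,-0.9659,-0.0000)
R[1][2] = -0.9659

-0.966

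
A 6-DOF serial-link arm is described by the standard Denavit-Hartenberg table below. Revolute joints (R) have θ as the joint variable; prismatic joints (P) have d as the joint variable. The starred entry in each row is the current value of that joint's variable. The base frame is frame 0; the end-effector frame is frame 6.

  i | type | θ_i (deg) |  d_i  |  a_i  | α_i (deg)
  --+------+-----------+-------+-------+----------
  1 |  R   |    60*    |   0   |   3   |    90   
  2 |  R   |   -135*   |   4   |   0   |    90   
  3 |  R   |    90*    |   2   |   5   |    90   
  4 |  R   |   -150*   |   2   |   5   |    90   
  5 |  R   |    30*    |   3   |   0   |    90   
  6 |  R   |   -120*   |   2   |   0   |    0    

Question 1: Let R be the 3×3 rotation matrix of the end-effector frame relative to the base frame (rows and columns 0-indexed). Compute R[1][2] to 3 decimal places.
End-effector z-axis (col 2 of R) = (0.0196,0.8999,0.4356)
R[1][2] = 0.8999

0.900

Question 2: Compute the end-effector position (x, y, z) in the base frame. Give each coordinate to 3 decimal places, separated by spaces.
2.835 0.303 0.941

after link 1: o_1 = (1.5000, 2.5981, 0.0000)
after link 2: o_2 = (4.9641, 0.5981, 0.0000)
after link 3: o_3 = (8.5871, -3.1267, 1.4142)
after link 4: o_4 = (5.0139, -0.6554, -1.7678)
after link 5: o_5 = (2.7963, -1.4964, 0.0694)
after link 6: o_6 = (2.8355, 0.3034, 0.9405)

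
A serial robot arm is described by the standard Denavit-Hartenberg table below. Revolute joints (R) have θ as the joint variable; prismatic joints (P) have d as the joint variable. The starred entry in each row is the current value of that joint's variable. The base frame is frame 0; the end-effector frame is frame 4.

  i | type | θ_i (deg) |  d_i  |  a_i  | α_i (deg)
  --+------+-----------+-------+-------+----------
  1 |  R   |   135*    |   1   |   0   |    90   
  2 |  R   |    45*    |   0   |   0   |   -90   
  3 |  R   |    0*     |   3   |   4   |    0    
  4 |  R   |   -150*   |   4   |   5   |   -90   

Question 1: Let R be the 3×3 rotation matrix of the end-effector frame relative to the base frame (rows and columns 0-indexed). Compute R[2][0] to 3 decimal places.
End-effector x-axis (col 0 of R) = (0.7866,-0.0795,-0.6124)
R[2][0] = -0.6124

-0.612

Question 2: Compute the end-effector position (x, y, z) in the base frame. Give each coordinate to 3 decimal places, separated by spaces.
after link 1: o_1 = (0.0000, 0.0000, 1.0000)
after link 2: o_2 = (0.0000, 0.0000, 1.0000)
after link 3: o_3 = (-0.5000, 0.5000, 5.9497)
after link 4: o_4 = (5.4328, -1.8973, 5.7163)

5.433 -1.897 5.716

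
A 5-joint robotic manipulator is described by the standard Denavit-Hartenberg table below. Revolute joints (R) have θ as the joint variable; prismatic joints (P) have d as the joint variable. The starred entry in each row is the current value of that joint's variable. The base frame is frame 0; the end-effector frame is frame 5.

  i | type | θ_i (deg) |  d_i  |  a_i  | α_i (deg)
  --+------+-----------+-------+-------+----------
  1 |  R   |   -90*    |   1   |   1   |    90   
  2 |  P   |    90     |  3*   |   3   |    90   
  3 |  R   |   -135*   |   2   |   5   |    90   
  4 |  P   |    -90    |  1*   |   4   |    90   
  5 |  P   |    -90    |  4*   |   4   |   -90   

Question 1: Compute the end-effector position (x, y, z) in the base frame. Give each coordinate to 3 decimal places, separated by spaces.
after link 1: o_1 = (0.0000, -1.0000, 1.0000)
after link 2: o_2 = (-3.0000, -1.0000, 4.0000)
after link 3: o_3 = (0.5355, -3.0000, 0.4645)
after link 4: o_4 = (-0.1716, 1.0000, -0.2426)
after link 5: o_5 = (-0.1716, 1.0000, 5.4142)

-0.172 1.000 5.414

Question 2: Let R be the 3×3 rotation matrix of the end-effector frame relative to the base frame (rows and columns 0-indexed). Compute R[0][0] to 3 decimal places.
End-effector x-axis (col 0 of R) = (0.7071,0.0000,0.7071)
R[0][0] = 0.7071

0.707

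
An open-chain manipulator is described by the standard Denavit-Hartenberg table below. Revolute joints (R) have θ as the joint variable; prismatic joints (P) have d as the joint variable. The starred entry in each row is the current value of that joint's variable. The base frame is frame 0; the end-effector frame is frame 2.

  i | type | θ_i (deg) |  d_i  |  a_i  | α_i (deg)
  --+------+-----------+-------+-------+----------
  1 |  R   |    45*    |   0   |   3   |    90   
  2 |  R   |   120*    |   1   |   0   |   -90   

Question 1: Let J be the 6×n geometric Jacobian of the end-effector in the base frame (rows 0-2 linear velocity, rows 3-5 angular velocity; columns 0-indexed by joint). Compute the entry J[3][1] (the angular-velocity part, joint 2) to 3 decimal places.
0.707

axis z_1 = (0.7071,-0.7071,0.0000); lever o_n−o_1 = (0.7071,-0.7071,0.0000)
cross product → J_v[:, 1] = (-0.0000,0.0000,0.0000)
J_ω[:, 1] = z_1
entry J[3][1] = 0.7071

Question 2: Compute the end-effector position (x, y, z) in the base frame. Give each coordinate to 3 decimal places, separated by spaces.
2.828 1.414 0.000

after link 1: o_1 = (2.1213, 2.1213, 0.0000)
after link 2: o_2 = (2.8284, 1.4142, 0.0000)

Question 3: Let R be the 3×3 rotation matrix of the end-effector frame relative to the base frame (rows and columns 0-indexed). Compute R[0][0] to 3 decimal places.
End-effector x-axis (col 0 of R) = (-0.3536,-0.3536,0.8660)
R[0][0] = -0.3536

-0.354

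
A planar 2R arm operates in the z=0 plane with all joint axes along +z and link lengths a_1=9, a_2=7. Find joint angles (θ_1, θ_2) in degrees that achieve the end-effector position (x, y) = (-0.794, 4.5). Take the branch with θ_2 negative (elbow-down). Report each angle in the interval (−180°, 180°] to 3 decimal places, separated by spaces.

149.997 -150.000

cos θ_2 = (20.8804−9²−7²)/(2·9·7) = -0.8660; θ_2 = -150.0003° (elbow-down)
β = atan2(4.5000,-0.7940) = 100.0065°; ψ = atan2(-3.5000,2.9378) = -49.9906°
θ_1 = β − ψ = 149.9971°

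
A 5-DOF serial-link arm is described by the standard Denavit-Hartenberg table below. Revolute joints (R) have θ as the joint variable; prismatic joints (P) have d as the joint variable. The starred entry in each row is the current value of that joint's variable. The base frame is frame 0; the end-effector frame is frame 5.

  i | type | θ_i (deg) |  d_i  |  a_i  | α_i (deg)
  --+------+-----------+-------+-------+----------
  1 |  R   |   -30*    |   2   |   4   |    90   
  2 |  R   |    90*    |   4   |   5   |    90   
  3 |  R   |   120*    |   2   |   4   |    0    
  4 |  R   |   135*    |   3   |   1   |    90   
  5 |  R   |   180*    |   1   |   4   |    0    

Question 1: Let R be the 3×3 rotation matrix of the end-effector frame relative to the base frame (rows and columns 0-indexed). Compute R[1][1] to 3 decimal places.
0.500

End-effector y-axis (col 1 of R) = (-0.8660,0.5000,0.0000)
R[1][1] = 0.5000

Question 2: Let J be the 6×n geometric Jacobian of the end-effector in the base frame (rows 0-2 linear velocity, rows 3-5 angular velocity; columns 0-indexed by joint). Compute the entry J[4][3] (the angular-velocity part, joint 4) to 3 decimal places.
-0.500

axis z_3 = (0.8660,-0.5000,-0.0000); lever o_n−o_3 = (1.0198,-4.2337,-0.1895)
cross product → J_v[:, 3] = (0.0947,0.1641,-3.1566)
J_ω[:, 3] = z_3
entry J[4][3] = -0.5000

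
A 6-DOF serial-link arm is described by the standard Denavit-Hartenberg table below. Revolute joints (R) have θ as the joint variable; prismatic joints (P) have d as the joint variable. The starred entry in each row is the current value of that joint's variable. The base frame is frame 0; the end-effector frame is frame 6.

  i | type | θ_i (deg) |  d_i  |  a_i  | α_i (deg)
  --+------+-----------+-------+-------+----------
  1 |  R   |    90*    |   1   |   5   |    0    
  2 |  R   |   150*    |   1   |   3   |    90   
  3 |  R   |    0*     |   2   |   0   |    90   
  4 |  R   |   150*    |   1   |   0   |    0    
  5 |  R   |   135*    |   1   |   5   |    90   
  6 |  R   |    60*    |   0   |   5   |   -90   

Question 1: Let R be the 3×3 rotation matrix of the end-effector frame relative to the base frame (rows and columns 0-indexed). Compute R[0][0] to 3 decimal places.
End-effector x-axis (col 0 of R) = (0.3536,-0.3536,-0.8660)
R[0][0] = 0.3536

0.354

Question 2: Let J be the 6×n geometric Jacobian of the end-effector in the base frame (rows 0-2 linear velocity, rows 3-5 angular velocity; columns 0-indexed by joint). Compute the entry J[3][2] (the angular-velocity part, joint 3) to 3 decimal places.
axis z_2 = (-0.8660,0.5000,0.0000); lever o_n−o_2 = (3.5713,-4.3033,-6.3301)
cross product → J_v[:, 2] = (-3.1651,-5.4821,1.9411)
J_ω[:, 2] = z_2
entry J[3][2] = -0.8660

-0.866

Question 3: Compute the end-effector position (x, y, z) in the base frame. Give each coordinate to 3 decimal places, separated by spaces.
after link 1: o_1 = (0.0000, 5.0000, 1.0000)
after link 2: o_2 = (-1.5000, 2.4019, 2.0000)
after link 3: o_3 = (-3.2321, 3.4019, 2.0000)
after link 4: o_4 = (-3.2321, 3.4019, 1.0000)
after link 5: o_5 = (0.3035, -0.1336, -0.0000)
after link 6: o_6 = (2.0713, -1.9014, -4.3301)

2.071 -1.901 -4.330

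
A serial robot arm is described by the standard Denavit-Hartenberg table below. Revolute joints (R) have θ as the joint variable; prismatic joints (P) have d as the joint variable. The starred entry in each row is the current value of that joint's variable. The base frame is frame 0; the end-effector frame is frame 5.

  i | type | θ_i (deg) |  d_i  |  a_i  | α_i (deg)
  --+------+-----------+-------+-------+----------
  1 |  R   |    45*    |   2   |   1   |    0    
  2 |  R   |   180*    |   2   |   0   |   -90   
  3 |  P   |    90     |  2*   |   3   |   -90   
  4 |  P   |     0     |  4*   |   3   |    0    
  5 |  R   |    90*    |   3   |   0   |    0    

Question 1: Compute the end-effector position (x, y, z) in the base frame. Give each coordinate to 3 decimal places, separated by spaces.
after link 1: o_1 = (0.7071, 0.7071, 2.0000)
after link 2: o_2 = (0.7071, 0.7071, 4.0000)
after link 3: o_3 = (2.1213, -0.7071, 1.0000)
after link 4: o_4 = (4.9497, 2.1213, -2.0000)
after link 5: o_5 = (7.0711, 4.2426, -2.0000)

7.071 4.243 -2.000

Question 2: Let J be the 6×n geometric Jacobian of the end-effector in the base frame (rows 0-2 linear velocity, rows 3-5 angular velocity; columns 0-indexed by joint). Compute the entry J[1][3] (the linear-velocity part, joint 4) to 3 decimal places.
0.707

prismatic axis z_3 = (0.7071,0.7071,-0.0000)
J_v[:, 3] = z_3; J_ω[:, 3] = (0,0,0)
entry J[1][3] = 0.7071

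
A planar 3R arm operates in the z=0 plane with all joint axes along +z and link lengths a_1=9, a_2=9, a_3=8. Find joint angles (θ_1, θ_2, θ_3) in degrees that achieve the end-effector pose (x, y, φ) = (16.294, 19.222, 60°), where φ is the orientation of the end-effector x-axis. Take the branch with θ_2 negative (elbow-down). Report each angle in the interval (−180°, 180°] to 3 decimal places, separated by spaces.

60.005 -30.011 30.006

wrist centre = target − a_3·(cos φ, sin φ) = (12.2940, 12.2938)
cos θ_2 = (302.2799−9²−9²)/(2·9·9) = 0.8659; θ_2 = -30.0115° (elbow-down)
β = atan2(12.2938,12.2940) = 44.9995°; ψ = atan2(-4.5016,16.7933) = -15.0057°
θ_1 = β − ψ = 60.0053°
θ_3 = φ − θ_1 − θ_2 = 30.0062° (wrapped to (-180°,180°])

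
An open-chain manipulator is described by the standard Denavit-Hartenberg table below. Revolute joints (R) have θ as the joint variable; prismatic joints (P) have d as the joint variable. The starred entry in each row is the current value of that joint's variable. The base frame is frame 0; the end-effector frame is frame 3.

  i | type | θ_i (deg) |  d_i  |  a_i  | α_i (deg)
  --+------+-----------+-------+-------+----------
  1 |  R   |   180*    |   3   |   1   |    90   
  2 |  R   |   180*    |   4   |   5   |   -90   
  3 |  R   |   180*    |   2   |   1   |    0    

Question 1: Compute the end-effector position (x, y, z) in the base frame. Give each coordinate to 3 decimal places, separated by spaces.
3.000 4.000 1.000

after link 1: o_1 = (-1.0000, 0.0000, 3.0000)
after link 2: o_2 = (4.0000, 4.0000, 3.0000)
after link 3: o_3 = (3.0000, 4.0000, 1.0000)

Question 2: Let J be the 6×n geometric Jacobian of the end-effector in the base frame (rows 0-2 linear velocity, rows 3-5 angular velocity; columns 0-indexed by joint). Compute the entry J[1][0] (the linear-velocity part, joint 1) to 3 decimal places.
3.000

axis z_0 = ẑ; lever o_n−o_0 = (3.0000,4.0000,1.0000)
cross product → J_v[:, 0] = (-4.0000,3.0000,0.0000)
J_ω[:, 0] = z_0
entry J[1][0] = 3.0000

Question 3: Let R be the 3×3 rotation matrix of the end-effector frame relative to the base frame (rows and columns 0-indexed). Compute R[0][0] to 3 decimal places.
End-effector x-axis (col 0 of R) = (-1.0000,0.0000,-0.0000)
R[0][0] = -1.0000

-1.000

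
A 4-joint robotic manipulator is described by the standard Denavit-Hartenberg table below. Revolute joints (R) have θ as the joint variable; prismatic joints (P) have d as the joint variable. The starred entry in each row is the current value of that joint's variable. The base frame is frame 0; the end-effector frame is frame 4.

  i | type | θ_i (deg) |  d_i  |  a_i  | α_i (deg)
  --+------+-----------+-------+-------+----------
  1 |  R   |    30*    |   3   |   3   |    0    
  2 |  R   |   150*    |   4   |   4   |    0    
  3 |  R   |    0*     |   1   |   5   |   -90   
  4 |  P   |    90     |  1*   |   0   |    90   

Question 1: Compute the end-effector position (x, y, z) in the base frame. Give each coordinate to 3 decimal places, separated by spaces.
-6.402 0.500 8.000

after link 1: o_1 = (2.5981, 1.5000, 3.0000)
after link 2: o_2 = (-1.4019, 1.5000, 7.0000)
after link 3: o_3 = (-6.4019, 1.5000, 8.0000)
after link 4: o_4 = (-6.4019, 0.5000, 8.0000)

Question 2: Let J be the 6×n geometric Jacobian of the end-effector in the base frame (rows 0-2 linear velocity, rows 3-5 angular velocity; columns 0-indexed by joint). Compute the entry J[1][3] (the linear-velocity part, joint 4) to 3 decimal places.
-1.000

prismatic axis z_3 = (0.0000,-1.0000,0.0000)
J_v[:, 3] = z_3; J_ω[:, 3] = (0,0,0)
entry J[1][3] = -1.0000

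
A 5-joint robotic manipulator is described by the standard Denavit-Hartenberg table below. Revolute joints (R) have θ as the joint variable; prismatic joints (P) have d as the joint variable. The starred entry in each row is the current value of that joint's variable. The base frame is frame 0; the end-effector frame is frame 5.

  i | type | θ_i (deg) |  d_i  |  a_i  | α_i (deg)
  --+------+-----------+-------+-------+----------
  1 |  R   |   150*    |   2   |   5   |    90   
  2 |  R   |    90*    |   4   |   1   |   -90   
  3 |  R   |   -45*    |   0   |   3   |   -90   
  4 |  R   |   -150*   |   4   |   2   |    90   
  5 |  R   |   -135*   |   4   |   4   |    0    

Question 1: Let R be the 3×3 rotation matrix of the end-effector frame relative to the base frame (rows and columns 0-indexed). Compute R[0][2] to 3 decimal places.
-0.927

End-effector z-axis (col 2 of R) = (-0.9268,0.1268,-0.3536)
R[0][2] = -0.9268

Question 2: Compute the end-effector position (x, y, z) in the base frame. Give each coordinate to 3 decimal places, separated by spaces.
-5.496 8.238 5.043

after link 1: o_1 = (-4.3301, 2.5000, 2.0000)
after link 2: o_2 = (-2.3301, 5.9641, 3.0000)
after link 3: o_3 = (-1.2695, 7.8012, 5.1213)
after link 4: o_4 = (-2.4300, 3.7911, 6.7250)
after link 5: o_5 = (-5.4959, 8.2375, 5.0428)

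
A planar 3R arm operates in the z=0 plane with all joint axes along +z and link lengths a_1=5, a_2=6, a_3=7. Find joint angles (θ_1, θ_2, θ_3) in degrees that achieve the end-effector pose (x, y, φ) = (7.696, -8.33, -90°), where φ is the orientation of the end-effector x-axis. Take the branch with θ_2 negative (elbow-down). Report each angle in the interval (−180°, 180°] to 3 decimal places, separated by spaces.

wrist centre = target − a_3·(cos φ, sin φ) = (7.6960, -1.3300)
cos θ_2 = (60.9973−5²−6²)/(2·5·6) = -0.0000; θ_2 = -90.0026° (elbow-down)
β = atan2(-1.3300,7.6960) = -9.8048°; ψ = atan2(-6.0000,4.9997) = -50.1959°
θ_1 = β − ψ = 40.3911°
θ_3 = φ − θ_1 − θ_2 = -40.3885° (wrapped to (-180°,180°])

40.391 -90.003 -40.389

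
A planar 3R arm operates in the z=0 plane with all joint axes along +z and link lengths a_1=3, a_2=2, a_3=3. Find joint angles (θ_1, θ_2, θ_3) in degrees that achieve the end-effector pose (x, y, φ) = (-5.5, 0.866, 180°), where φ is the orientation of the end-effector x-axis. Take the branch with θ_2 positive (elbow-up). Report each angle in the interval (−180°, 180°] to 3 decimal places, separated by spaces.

120.000 120.000 -60.001

wrist centre = target − a_3·(cos φ, sin φ) = (-2.5000, 0.8660)
cos θ_2 = (7.0000−3²−2²)/(2·3·2) = -0.5000; θ_2 = 120.0002° (elbow-up)
β = atan2(0.8660,-2.5000) = 160.8939°; ψ = atan2(1.7320,2.0000) = 40.8934°
θ_1 = β − ψ = 120.0005°
θ_3 = φ − θ_1 − θ_2 = -60.0007° (wrapped to (-180°,180°])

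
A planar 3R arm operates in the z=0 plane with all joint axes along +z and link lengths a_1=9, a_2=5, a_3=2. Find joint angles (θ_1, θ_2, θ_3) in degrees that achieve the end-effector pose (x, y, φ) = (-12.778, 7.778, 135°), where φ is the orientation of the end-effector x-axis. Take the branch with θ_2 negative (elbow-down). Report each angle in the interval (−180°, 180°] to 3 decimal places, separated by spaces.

166.503 -45.006 13.502

wrist centre = target − a_3·(cos φ, sin φ) = (-11.3638, 6.3638)
cos θ_2 = (169.6334−9²−5²)/(2·9·5) = 0.7070; θ_2 = -45.0056° (elbow-down)
β = atan2(6.3638,-11.3638) = 150.7509°; ψ = atan2(-3.5359,12.5352) = -15.7525°
θ_1 = β − ψ = 166.5034°
θ_3 = φ − θ_1 − θ_2 = 13.5022° (wrapped to (-180°,180°])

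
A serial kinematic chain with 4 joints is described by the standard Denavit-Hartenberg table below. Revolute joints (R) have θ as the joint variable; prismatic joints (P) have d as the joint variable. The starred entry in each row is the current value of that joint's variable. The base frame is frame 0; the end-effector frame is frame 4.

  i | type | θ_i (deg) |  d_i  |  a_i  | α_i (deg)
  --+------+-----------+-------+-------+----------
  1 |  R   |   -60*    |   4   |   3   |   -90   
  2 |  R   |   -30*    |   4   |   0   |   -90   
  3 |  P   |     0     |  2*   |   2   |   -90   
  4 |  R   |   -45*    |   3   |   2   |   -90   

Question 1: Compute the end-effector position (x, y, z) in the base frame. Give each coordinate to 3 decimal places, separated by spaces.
after link 1: o_1 = (1.5000, -2.5981, 4.0000)
after link 2: o_2 = (4.9641, -0.5981, 4.0000)
after link 3: o_3 = (6.3301, -2.9641, 3.2679)
after link 4: o_4 = (4.6980, -6.1371, 2.7503)

4.698 -6.137 2.750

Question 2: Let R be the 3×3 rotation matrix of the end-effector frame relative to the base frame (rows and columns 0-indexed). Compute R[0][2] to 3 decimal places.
0.129

End-effector z-axis (col 2 of R) = (0.1294,-0.2241,0.9659)
R[0][2] = 0.1294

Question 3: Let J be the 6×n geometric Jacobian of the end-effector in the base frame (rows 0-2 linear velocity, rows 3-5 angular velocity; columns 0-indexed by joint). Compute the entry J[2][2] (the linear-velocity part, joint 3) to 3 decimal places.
prismatic axis z_2 = (0.2500,-0.4330,-0.8660)
J_v[:, 2] = z_2; J_ω[:, 2] = (0,0,0)
entry J[2][2] = -0.8660

-0.866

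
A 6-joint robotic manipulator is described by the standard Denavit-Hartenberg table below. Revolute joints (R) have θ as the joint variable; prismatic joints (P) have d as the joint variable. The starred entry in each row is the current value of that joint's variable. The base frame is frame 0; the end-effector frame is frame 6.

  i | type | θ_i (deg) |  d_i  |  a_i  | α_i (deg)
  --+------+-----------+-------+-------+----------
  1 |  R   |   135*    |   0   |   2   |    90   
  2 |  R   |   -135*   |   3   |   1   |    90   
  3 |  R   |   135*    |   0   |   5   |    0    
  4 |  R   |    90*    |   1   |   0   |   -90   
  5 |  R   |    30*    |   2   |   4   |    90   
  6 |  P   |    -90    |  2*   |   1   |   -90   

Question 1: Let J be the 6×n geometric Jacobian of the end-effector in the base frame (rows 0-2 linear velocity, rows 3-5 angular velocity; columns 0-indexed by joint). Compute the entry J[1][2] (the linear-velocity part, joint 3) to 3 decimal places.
axis z_2 = (0.5000,-0.5000,0.7071); lever o_n−o_2 = (-2.8585,2.3944,4.7497)
cross product → J_v[:, 2] = (-4.0680,-4.3961,-0.2321)
J_ω[:, 2] = z_2
entry J[1][2] = -4.3961

-4.396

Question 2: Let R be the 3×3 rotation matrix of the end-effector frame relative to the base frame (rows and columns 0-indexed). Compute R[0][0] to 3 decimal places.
0.146

End-effector x-axis (col 0 of R) = (0.1464,0.8536,0.5000)
R[0][0] = 0.1464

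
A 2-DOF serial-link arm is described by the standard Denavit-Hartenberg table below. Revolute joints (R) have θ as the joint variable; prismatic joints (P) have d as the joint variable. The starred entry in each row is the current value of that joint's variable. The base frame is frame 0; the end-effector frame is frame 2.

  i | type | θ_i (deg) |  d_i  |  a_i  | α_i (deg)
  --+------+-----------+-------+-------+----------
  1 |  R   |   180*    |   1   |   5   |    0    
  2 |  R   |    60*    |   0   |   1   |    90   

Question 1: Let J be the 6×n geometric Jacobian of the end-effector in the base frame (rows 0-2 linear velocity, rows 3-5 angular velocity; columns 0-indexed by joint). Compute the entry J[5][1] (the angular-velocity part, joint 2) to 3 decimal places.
axis z_1 = (0.0000,0.0000,1.0000); lever o_n−o_1 = (-0.5000,-0.8660,0.0000)
cross product → J_v[:, 1] = (0.8660,-0.5000,0.0000)
J_ω[:, 1] = z_1
entry J[5][1] = 1.0000

1.000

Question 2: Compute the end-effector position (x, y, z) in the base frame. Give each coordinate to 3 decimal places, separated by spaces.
-5.500 -0.866 1.000

after link 1: o_1 = (-5.0000, 0.0000, 1.0000)
after link 2: o_2 = (-5.5000, -0.8660, 1.0000)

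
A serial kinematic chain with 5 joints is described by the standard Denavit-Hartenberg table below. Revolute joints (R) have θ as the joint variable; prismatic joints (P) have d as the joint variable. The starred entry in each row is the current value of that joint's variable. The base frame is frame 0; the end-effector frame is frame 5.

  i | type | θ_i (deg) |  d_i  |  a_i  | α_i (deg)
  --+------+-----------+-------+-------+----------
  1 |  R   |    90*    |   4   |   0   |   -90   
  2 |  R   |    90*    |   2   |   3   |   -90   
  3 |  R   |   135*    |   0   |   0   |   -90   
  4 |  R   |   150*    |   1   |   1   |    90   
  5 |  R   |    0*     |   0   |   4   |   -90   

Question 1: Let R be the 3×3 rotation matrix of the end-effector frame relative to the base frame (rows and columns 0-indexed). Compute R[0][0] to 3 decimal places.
-0.612

End-effector x-axis (col 0 of R) = (-0.6124,0.5000,-0.6124)
R[0][0] = -0.6124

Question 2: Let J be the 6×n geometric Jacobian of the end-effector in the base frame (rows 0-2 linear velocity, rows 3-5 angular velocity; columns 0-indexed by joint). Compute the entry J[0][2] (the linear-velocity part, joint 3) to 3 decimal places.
axis z_2 = (-0.0000,-1.0000,-0.0000); lever o_n−o_2 = (-3.7690,2.5000,-2.3548)
cross product → J_v[:, 2] = (2.3548,-0.0000,-3.7690)
J_ω[:, 2] = z_2
entry J[0][2] = 2.3548

2.355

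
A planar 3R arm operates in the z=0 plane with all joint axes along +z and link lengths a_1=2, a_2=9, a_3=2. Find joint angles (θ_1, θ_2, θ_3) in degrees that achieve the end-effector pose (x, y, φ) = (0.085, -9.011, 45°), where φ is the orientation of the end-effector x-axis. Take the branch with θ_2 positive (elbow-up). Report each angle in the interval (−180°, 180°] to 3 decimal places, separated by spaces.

wrist centre = target − a_3·(cos φ, sin φ) = (-1.3292, -10.4252)
cos θ_2 = (110.4519−2²−9²)/(2·2·9) = 0.7070; θ_2 = 45.0089° (elbow-up)
β = atan2(-10.4252,-1.3292) = -97.2660°; ψ = atan2(6.3650,8.3630) = 37.2743°
θ_1 = β − ψ = -134.5403°
θ_3 = φ − θ_1 − θ_2 = 134.5314° (wrapped to (-180°,180°])

-134.540 45.009 134.531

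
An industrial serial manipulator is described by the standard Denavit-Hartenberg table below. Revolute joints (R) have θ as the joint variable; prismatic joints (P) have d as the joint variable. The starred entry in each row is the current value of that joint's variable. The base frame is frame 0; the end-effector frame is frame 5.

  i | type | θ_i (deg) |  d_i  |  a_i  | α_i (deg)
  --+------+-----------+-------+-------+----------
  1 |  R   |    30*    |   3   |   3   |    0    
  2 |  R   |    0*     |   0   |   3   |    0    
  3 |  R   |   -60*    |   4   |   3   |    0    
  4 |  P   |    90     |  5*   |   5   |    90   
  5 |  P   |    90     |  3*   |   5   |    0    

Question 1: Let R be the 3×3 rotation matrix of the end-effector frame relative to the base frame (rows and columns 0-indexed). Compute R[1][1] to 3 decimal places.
End-effector y-axis (col 1 of R) = (-0.5000,-0.8660,0.0000)
R[1][1] = -0.8660

-0.866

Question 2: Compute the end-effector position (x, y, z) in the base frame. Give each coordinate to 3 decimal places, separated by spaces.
12.892 4.330 17.000

after link 1: o_1 = (2.5981, 1.5000, 3.0000)
after link 2: o_2 = (5.1962, 3.0000, 3.0000)
after link 3: o_3 = (7.7942, 1.5000, 7.0000)
after link 4: o_4 = (10.2942, 5.8301, 12.0000)
after link 5: o_5 = (12.8923, 4.3301, 17.0000)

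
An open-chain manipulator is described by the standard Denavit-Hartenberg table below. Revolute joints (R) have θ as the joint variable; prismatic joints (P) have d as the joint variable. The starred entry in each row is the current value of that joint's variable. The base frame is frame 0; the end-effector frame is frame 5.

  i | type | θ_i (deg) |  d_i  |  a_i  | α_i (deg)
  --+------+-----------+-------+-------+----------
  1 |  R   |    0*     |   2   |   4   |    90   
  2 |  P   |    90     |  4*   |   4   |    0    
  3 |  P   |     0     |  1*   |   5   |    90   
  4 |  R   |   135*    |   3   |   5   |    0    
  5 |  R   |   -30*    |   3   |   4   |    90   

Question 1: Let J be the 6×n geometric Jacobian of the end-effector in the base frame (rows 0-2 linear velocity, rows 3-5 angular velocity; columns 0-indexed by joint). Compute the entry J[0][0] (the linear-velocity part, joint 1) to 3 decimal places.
12.399

axis z_0 = ẑ; lever o_n−o_0 = (10.0000,-12.3992,6.4292)
cross product → J_v[:, 0] = (12.3992,10.0000,-0.0000)
J_ω[:, 0] = z_0
entry J[0][0] = 12.3992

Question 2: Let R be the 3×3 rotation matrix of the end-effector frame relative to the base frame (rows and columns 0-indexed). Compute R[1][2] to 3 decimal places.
-0.259

End-effector z-axis (col 2 of R) = (0.0000,-0.2588,0.9659)
R[1][2] = -0.2588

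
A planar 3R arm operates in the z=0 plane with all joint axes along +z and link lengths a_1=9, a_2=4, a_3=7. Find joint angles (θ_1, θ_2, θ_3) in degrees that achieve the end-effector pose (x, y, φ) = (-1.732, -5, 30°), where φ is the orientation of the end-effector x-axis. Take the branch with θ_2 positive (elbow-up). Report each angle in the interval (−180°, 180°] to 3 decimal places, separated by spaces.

-150.000 60.001 119.999

wrist centre = target − a_3·(cos φ, sin φ) = (-7.7942, -8.5000)
cos θ_2 = (132.9992−9²−4²)/(2·9·4) = 0.5000; θ_2 = 60.0007° (elbow-up)
β = atan2(-8.5000,-7.7942) = -132.5196°; ψ = atan2(3.4641,11.0000) = 17.4804°
θ_1 = β − ψ = -150.0000°
θ_3 = φ − θ_1 − θ_2 = 119.9993° (wrapped to (-180°,180°])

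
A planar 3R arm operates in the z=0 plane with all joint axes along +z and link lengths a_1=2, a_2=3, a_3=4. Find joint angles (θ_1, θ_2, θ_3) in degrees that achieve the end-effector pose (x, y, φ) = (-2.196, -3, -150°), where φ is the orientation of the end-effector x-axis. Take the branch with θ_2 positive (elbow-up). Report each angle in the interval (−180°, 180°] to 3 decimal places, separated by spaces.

-149.991 149.996 -150.005

wrist centre = target − a_3·(cos φ, sin φ) = (1.2681, -1.0000)
cos θ_2 = (2.6081−2²−3²)/(2·2·3) = -0.8660; θ_2 = 149.9963° (elbow-up)
β = atan2(-1.0000,1.2681) = -38.2586°; ψ = atan2(1.5002,-0.5980) = 111.7326°
θ_1 = β − ψ = -149.9913°
θ_3 = φ − θ_1 − θ_2 = -150.0050° (wrapped to (-180°,180°])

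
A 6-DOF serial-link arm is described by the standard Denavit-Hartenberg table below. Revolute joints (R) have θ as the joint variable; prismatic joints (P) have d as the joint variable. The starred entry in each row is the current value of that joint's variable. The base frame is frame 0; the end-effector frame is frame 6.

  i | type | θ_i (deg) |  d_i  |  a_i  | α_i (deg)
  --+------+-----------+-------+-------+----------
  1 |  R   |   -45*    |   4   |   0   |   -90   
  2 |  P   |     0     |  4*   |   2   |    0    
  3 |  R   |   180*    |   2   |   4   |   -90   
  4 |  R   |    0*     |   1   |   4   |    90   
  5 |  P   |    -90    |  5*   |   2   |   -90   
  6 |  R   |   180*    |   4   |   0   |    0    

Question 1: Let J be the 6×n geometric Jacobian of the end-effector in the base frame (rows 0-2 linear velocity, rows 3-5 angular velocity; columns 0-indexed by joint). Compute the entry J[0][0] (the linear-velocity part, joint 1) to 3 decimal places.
axis z_0 = ẑ; lever o_n−o_0 = (0.7071,14.8492,3.0000)
cross product → J_v[:, 0] = (-14.8492,0.7071,0.0000)
J_ω[:, 0] = z_0
entry J[0][0] = -14.8492

-14.849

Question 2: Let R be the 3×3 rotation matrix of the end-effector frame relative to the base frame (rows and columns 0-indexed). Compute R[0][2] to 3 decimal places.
-0.707

End-effector z-axis (col 2 of R) = (-0.7071,0.7071,-0.0000)
R[0][2] = -0.7071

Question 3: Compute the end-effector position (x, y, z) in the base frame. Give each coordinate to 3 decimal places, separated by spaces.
0.707 14.849 3.000

after link 1: o_1 = (0.0000, 0.0000, 4.0000)
after link 2: o_2 = (4.2426, 1.4142, 4.0000)
after link 3: o_3 = (2.8284, 5.6569, 4.0000)
after link 4: o_4 = (-0.0000, 8.4853, 5.0000)
after link 5: o_5 = (3.5355, 12.0208, 3.0000)
after link 6: o_6 = (0.7071, 14.8492, 3.0000)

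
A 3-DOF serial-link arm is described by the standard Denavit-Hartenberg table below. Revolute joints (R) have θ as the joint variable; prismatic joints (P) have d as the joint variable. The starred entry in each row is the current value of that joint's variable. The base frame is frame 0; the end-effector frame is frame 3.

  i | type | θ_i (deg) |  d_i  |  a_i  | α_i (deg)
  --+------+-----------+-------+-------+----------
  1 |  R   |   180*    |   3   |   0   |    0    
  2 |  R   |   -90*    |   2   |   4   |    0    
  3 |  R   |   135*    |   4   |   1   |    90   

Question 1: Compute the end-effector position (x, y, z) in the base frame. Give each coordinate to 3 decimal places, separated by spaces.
-0.707 3.293 9.000

after link 1: o_1 = (0.0000, 0.0000, 3.0000)
after link 2: o_2 = (0.0000, 4.0000, 5.0000)
after link 3: o_3 = (-0.7071, 3.2929, 9.0000)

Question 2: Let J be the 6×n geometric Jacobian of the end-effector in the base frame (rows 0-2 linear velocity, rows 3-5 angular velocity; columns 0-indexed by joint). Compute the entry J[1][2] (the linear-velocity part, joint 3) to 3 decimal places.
-0.707

axis z_2 = (0.0000,0.0000,1.0000); lever o_n−o_2 = (-0.7071,-0.7071,4.0000)
cross product → J_v[:, 2] = (0.7071,-0.7071,0.0000)
J_ω[:, 2] = z_2
entry J[1][2] = -0.7071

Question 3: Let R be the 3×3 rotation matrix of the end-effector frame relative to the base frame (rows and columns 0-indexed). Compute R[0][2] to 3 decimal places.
-0.707

End-effector z-axis (col 2 of R) = (-0.7071,0.7071,0.0000)
R[0][2] = -0.7071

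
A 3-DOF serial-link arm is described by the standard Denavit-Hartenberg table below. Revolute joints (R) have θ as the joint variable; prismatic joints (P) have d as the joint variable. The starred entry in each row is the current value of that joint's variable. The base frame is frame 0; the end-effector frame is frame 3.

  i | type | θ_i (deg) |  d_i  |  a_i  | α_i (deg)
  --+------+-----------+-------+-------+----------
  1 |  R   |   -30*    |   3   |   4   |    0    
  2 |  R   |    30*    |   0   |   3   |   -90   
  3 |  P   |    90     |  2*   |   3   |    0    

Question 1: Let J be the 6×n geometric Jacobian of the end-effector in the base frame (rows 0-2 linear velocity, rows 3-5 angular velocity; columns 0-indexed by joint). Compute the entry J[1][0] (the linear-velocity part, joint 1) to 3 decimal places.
axis z_0 = ẑ; lever o_n−o_0 = (6.4641,0.0000,0.0000)
cross product → J_v[:, 0] = (-0.0000,6.4641,0.0000)
J_ω[:, 0] = z_0
entry J[1][0] = 6.4641

6.464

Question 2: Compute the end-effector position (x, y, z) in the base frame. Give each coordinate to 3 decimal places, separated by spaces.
after link 1: o_1 = (3.4641, -2.0000, 3.0000)
after link 2: o_2 = (6.4641, -2.0000, 3.0000)
after link 3: o_3 = (6.4641, 0.0000, 0.0000)

6.464 0.000 0.000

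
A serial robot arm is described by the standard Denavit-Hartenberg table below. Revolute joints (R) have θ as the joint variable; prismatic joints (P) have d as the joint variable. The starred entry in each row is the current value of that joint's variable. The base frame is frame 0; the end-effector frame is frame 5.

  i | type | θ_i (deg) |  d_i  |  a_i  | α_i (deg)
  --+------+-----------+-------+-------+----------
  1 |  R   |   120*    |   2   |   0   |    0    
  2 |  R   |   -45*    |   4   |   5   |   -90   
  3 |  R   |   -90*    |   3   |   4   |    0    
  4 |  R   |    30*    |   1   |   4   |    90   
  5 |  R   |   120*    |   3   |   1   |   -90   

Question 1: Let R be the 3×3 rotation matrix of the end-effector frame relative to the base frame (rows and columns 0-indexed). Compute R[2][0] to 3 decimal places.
-0.433

End-effector x-axis (col 0 of R) = (-0.9012,-0.0173,-0.4330)
R[2][0] = -0.4330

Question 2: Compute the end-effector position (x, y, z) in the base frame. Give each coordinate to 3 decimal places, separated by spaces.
after link 1: o_1 = (0.0000, 0.0000, 2.0000)
after link 2: o_2 = (1.2941, 4.8296, 6.0000)
after link 3: o_3 = (-1.6037, 5.6061, 10.0000)
after link 4: o_4 = (-2.0520, 7.7968, 13.4641)
after link 5: o_5 = (-3.6256, 5.2699, 14.5311)

-3.626 5.270 14.531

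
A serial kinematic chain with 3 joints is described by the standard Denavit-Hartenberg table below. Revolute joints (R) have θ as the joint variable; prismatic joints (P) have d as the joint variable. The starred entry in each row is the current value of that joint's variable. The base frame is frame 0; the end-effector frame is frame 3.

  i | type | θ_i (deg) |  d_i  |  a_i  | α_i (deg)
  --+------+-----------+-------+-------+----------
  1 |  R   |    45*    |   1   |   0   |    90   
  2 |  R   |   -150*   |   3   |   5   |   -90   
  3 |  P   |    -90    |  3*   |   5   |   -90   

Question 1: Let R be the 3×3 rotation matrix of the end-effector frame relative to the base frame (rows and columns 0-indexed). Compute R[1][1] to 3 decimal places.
-0.354

End-effector y-axis (col 1 of R) = (-0.3536,-0.3536,0.8660)
R[1][1] = -0.3536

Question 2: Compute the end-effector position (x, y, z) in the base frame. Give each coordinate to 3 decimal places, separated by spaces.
after link 1: o_1 = (0.0000, 0.0000, 1.0000)
after link 2: o_2 = (-0.9405, -5.1832, -1.5000)
after link 3: o_3 = (3.6557, -7.6581, -4.0981)

3.656 -7.658 -4.098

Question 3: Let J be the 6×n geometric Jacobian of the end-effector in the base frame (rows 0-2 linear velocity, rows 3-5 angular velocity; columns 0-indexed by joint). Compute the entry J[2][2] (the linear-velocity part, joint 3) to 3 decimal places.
prismatic axis z_2 = (0.3536,0.3536,-0.8660)
J_v[:, 2] = z_2; J_ω[:, 2] = (0,0,0)
entry J[2][2] = -0.8660

-0.866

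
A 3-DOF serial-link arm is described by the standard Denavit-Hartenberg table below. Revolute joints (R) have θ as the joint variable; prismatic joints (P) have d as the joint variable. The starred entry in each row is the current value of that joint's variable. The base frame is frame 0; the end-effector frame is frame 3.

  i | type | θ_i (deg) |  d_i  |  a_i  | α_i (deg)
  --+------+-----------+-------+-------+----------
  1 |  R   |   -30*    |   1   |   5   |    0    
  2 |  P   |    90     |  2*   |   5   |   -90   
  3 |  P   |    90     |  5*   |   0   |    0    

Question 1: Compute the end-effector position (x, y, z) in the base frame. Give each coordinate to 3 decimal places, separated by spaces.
after link 1: o_1 = (4.3301, -2.5000, 1.0000)
after link 2: o_2 = (6.8301, 1.8301, 3.0000)
after link 3: o_3 = (2.5000, 4.3301, 3.0000)

2.500 4.330 3.000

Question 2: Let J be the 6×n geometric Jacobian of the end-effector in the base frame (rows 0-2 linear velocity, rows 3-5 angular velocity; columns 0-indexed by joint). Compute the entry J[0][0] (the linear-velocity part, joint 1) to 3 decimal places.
-4.330

axis z_0 = ẑ; lever o_n−o_0 = (2.5000,4.3301,3.0000)
cross product → J_v[:, 0] = (-4.3301,2.5000,0.0000)
J_ω[:, 0] = z_0
entry J[0][0] = -4.3301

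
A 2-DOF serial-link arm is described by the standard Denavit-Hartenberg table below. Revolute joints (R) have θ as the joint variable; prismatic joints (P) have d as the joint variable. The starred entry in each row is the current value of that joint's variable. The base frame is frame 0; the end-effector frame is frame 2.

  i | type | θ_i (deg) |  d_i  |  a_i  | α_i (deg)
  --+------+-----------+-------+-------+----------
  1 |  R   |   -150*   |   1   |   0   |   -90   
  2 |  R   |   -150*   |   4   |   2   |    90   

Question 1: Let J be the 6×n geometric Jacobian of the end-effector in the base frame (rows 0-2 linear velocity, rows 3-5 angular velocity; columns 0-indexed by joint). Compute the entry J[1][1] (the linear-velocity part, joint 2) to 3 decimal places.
-0.500

axis z_1 = (0.5000,-0.8660,0.0000); lever o_n−o_1 = (3.5000,-2.5981,1.0000)
cross product → J_v[:, 1] = (-0.8660,-0.5000,1.7321)
J_ω[:, 1] = z_1
entry J[1][1] = -0.5000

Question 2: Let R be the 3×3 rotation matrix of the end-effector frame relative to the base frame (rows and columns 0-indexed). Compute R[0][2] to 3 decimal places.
End-effector z-axis (col 2 of R) = (0.4330,0.2500,-0.8660)
R[0][2] = 0.4330

0.433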